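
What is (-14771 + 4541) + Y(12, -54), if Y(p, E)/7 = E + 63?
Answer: -10167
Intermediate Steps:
Y(p, E) = 441 + 7*E (Y(p, E) = 7*(E + 63) = 7*(63 + E) = 441 + 7*E)
(-14771 + 4541) + Y(12, -54) = (-14771 + 4541) + (441 + 7*(-54)) = -10230 + (441 - 378) = -10230 + 63 = -10167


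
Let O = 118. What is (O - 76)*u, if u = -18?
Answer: -756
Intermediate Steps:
(O - 76)*u = (118 - 76)*(-18) = 42*(-18) = -756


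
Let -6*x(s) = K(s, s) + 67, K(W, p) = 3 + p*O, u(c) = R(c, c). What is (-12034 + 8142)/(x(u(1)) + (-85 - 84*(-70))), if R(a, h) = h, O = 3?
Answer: -23352/34697 ≈ -0.67303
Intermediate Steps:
u(c) = c
K(W, p) = 3 + 3*p (K(W, p) = 3 + p*3 = 3 + 3*p)
x(s) = -35/3 - s/2 (x(s) = -((3 + 3*s) + 67)/6 = -(70 + 3*s)/6 = -35/3 - s/2)
(-12034 + 8142)/(x(u(1)) + (-85 - 84*(-70))) = (-12034 + 8142)/((-35/3 - ½*1) + (-85 - 84*(-70))) = -3892/((-35/3 - ½) + (-85 + 5880)) = -3892/(-73/6 + 5795) = -3892/34697/6 = -3892*6/34697 = -23352/34697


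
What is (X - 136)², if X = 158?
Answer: 484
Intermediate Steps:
(X - 136)² = (158 - 136)² = 22² = 484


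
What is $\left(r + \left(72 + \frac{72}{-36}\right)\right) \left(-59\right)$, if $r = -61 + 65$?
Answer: $-4366$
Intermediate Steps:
$r = 4$
$\left(r + \left(72 + \frac{72}{-36}\right)\right) \left(-59\right) = \left(4 + \left(72 + \frac{72}{-36}\right)\right) \left(-59\right) = \left(4 + \left(72 + 72 \left(- \frac{1}{36}\right)\right)\right) \left(-59\right) = \left(4 + \left(72 - 2\right)\right) \left(-59\right) = \left(4 + 70\right) \left(-59\right) = 74 \left(-59\right) = -4366$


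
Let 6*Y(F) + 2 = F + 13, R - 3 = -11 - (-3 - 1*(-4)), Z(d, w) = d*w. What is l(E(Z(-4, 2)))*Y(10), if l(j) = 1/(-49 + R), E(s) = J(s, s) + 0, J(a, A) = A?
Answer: -7/116 ≈ -0.060345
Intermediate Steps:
E(s) = s (E(s) = s + 0 = s)
R = -9 (R = 3 + (-11 - (-3 - 1*(-4))) = 3 + (-11 - (-3 + 4)) = 3 + (-11 - 1*1) = 3 + (-11 - 1) = 3 - 12 = -9)
Y(F) = 11/6 + F/6 (Y(F) = -⅓ + (F + 13)/6 = -⅓ + (13 + F)/6 = -⅓ + (13/6 + F/6) = 11/6 + F/6)
l(j) = -1/58 (l(j) = 1/(-49 - 9) = 1/(-58) = -1/58)
l(E(Z(-4, 2)))*Y(10) = -(11/6 + (⅙)*10)/58 = -(11/6 + 5/3)/58 = -1/58*7/2 = -7/116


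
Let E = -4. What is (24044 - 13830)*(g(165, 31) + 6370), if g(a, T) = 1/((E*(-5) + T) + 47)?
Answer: 3188100927/49 ≈ 6.5063e+7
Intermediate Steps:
g(a, T) = 1/(67 + T) (g(a, T) = 1/((-4*(-5) + T) + 47) = 1/((20 + T) + 47) = 1/(67 + T))
(24044 - 13830)*(g(165, 31) + 6370) = (24044 - 13830)*(1/(67 + 31) + 6370) = 10214*(1/98 + 6370) = 10214*(624261/98) = 3188100927/49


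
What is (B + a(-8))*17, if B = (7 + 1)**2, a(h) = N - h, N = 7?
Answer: 1343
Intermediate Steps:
a(h) = 7 - h
B = 64 (B = 8**2 = 64)
(B + a(-8))*17 = (64 + (7 - 1*(-8)))*17 = (64 + (7 + 8))*17 = (64 + 15)*17 = 79*17 = 1343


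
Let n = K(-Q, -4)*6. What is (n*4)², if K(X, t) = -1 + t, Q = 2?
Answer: 14400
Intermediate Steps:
n = -30 (n = (-1 - 4)*6 = -5*6 = -30)
(n*4)² = (-30*4)² = (-120)² = 14400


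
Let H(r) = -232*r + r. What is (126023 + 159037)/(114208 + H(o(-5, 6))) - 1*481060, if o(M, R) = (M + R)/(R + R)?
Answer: -43945084012/91351 ≈ -4.8106e+5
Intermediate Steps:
o(M, R) = (M + R)/(2*R) (o(M, R) = (M + R)/((2*R)) = (M + R)*(1/(2*R)) = (M + R)/(2*R))
H(r) = -231*r
(126023 + 159037)/(114208 + H(o(-5, 6))) - 1*481060 = (126023 + 159037)/(114208 - 231*(-5 + 6)/(2*6)) - 1*481060 = 285060/(114208 - 231/(2*6)) - 481060 = 285060/(114208 - 231*1/12) - 481060 = 285060/(114208 - 77/4) - 481060 = 285060/(456755/4) - 481060 = 285060*(4/456755) - 481060 = 228048/91351 - 481060 = -43945084012/91351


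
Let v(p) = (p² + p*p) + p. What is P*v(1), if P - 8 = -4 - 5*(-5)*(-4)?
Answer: -288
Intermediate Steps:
v(p) = p + 2*p² (v(p) = (p² + p²) + p = 2*p² + p = p + 2*p²)
P = -96 (P = 8 + (-4 - 5*(-5)*(-4)) = 8 + (-4 + 25*(-4)) = 8 + (-4 - 100) = 8 - 104 = -96)
P*v(1) = -96*(1 + 2*1) = -96*(1 + 2) = -96*3 = -288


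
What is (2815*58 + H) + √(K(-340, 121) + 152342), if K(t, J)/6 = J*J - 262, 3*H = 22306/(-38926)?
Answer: 9533160877/58389 + 2*√59654 ≈ 1.6376e+5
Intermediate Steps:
H = -11153/58389 (H = (22306/(-38926))/3 = (22306*(-1/38926))/3 = (⅓)*(-11153/19463) = -11153/58389 ≈ -0.19101)
K(t, J) = -1572 + 6*J² (K(t, J) = 6*(J*J - 262) = 6*(J² - 262) = 6*(-262 + J²) = -1572 + 6*J²)
(2815*58 + H) + √(K(-340, 121) + 152342) = (2815*58 - 11153/58389) + √((-1572 + 6*121²) + 152342) = (163270 - 11153/58389) + √((-1572 + 6*14641) + 152342) = 9533160877/58389 + √((-1572 + 87846) + 152342) = 9533160877/58389 + √(86274 + 152342) = 9533160877/58389 + √238616 = 9533160877/58389 + 2*√59654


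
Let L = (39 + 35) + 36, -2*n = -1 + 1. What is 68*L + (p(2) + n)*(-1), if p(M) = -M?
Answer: 7482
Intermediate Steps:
n = 0 (n = -(-1 + 1)/2 = -½*0 = 0)
L = 110 (L = 74 + 36 = 110)
68*L + (p(2) + n)*(-1) = 68*110 + (-1*2 + 0)*(-1) = 7480 + (-2 + 0)*(-1) = 7480 - 2*(-1) = 7480 + 2 = 7482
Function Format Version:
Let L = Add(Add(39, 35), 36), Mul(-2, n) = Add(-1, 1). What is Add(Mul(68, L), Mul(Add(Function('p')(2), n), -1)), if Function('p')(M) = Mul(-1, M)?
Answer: 7482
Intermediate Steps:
n = 0 (n = Mul(Rational(-1, 2), Add(-1, 1)) = Mul(Rational(-1, 2), 0) = 0)
L = 110 (L = Add(74, 36) = 110)
Add(Mul(68, L), Mul(Add(Function('p')(2), n), -1)) = Add(Mul(68, 110), Mul(Add(Mul(-1, 2), 0), -1)) = Add(7480, Mul(Add(-2, 0), -1)) = Add(7480, Mul(-2, -1)) = Add(7480, 2) = 7482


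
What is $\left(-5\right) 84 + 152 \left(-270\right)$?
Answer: $-41460$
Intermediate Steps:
$\left(-5\right) 84 + 152 \left(-270\right) = -420 - 41040 = -41460$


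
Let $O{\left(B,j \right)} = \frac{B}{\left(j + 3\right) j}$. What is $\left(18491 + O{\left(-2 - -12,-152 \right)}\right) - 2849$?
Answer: $\frac{177130013}{11324} \approx 15642.0$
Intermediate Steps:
$O{\left(B,j \right)} = \frac{B}{j \left(3 + j\right)}$ ($O{\left(B,j \right)} = \frac{B}{\left(3 + j\right) j} = \frac{B}{j \left(3 + j\right)}$)
$\left(18491 + O{\left(-2 - -12,-152 \right)}\right) - 2849 = \left(18491 + \frac{-2 - -12}{\left(-152\right) \left(3 - 152\right)}\right) - 2849 = \left(18491 + \left(-2 + 12\right) \left(- \frac{1}{152}\right) \frac{1}{-149}\right) - 2849 = \left(18491 + 10 \left(- \frac{1}{152}\right) \left(- \frac{1}{149}\right)\right) - 2849 = \left(18491 + \frac{5}{11324}\right) - 2849 = \frac{209392089}{11324} - 2849 = \frac{177130013}{11324}$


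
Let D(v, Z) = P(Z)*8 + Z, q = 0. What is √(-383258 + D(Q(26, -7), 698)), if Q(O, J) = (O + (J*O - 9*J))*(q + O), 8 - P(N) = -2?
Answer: 4*I*√23905 ≈ 618.45*I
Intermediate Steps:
P(N) = 10 (P(N) = 8 - 1*(-2) = 8 + 2 = 10)
Q(O, J) = O*(O - 9*J + J*O) (Q(O, J) = (O + (J*O - 9*J))*(0 + O) = (O + (-9*J + J*O))*O = (O - 9*J + J*O)*O = O*(O - 9*J + J*O))
D(v, Z) = 80 + Z (D(v, Z) = 10*8 + Z = 80 + Z)
√(-383258 + D(Q(26, -7), 698)) = √(-383258 + (80 + 698)) = √(-383258 + 778) = √(-382480) = 4*I*√23905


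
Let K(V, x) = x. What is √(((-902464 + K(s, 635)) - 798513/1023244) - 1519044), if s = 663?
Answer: 5*I*√25347233189222831/511622 ≈ 1555.9*I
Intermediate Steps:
√(((-902464 + K(s, 635)) - 798513/1023244) - 1519044) = √(((-902464 + 635) - 798513/1023244) - 1519044) = √((-901829 - 798513*1/1023244) - 1519044) = √((-901829 - 798513/1023244) - 1519044) = √(-922791911789/1023244 - 1519044) = √(-2477144570525/1023244) = 5*I*√25347233189222831/511622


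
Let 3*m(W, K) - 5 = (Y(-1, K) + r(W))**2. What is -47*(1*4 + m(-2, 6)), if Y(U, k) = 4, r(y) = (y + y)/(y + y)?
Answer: -658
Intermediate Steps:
r(y) = 1 (r(y) = (2*y)/((2*y)) = (2*y)*(1/(2*y)) = 1)
m(W, K) = 10 (m(W, K) = 5/3 + (4 + 1)**2/3 = 5/3 + (1/3)*5**2 = 5/3 + (1/3)*25 = 5/3 + 25/3 = 10)
-47*(1*4 + m(-2, 6)) = -47*(1*4 + 10) = -47*(4 + 10) = -47*14 = -658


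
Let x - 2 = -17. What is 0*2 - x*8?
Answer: 120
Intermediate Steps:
x = -15 (x = 2 - 17 = -15)
0*2 - x*8 = 0*2 - (-15)*8 = 0 - 1*(-120) = 0 + 120 = 120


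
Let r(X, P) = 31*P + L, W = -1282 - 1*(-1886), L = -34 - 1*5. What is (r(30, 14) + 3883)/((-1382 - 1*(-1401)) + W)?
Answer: 4278/623 ≈ 6.8668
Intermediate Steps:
L = -39 (L = -34 - 5 = -39)
W = 604 (W = -1282 + 1886 = 604)
r(X, P) = -39 + 31*P (r(X, P) = 31*P - 39 = -39 + 31*P)
(r(30, 14) + 3883)/((-1382 - 1*(-1401)) + W) = ((-39 + 31*14) + 3883)/((-1382 - 1*(-1401)) + 604) = ((-39 + 434) + 3883)/((-1382 + 1401) + 604) = (395 + 3883)/(19 + 604) = 4278/623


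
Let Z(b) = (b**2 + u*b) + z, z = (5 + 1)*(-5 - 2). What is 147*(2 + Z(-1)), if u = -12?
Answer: -3969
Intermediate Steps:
z = -42 (z = 6*(-7) = -42)
Z(b) = -42 + b**2 - 12*b (Z(b) = (b**2 - 12*b) - 42 = -42 + b**2 - 12*b)
147*(2 + Z(-1)) = 147*(2 + (-42 + (-1)**2 - 12*(-1))) = 147*(2 + (-42 + 1 + 12)) = 147*(2 - 29) = 147*(-27) = -3969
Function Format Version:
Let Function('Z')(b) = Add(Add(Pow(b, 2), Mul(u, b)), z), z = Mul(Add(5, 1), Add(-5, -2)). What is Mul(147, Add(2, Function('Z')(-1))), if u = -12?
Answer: -3969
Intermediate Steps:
z = -42 (z = Mul(6, -7) = -42)
Function('Z')(b) = Add(-42, Pow(b, 2), Mul(-12, b)) (Function('Z')(b) = Add(Add(Pow(b, 2), Mul(-12, b)), -42) = Add(-42, Pow(b, 2), Mul(-12, b)))
Mul(147, Add(2, Function('Z')(-1))) = Mul(147, Add(2, Add(-42, Pow(-1, 2), Mul(-12, -1)))) = Mul(147, Add(2, Add(-42, 1, 12))) = Mul(147, Add(2, -29)) = Mul(147, -27) = -3969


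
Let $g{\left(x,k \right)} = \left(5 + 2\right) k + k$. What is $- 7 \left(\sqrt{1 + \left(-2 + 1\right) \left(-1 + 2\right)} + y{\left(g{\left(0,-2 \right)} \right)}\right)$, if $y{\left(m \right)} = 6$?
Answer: $-42$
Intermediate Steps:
$g{\left(x,k \right)} = 8 k$ ($g{\left(x,k \right)} = 7 k + k = 8 k$)
$- 7 \left(\sqrt{1 + \left(-2 + 1\right) \left(-1 + 2\right)} + y{\left(g{\left(0,-2 \right)} \right)}\right) = - 7 \left(\sqrt{1 + \left(-2 + 1\right) \left(-1 + 2\right)} + 6\right) = - 7 \left(\sqrt{1 - 1} + 6\right) = - 7 \left(\sqrt{0} + 6\right) = - 7 \left(0 + 6\right) = \left(-7\right) 6 = -42$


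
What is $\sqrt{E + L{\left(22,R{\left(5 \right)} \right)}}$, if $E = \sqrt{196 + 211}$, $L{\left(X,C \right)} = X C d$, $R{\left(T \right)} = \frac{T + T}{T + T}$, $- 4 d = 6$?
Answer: $\sqrt{-33 + \sqrt{407}} \approx 3.5813 i$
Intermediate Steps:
$d = - \frac{3}{2}$ ($d = \left(- \frac{1}{4}\right) 6 = - \frac{3}{2} \approx -1.5$)
$R{\left(T \right)} = 1$ ($R{\left(T \right)} = \frac{2 T}{2 T} = 2 T \frac{1}{2 T} = 1$)
$L{\left(X,C \right)} = - \frac{3 C X}{2}$ ($L{\left(X,C \right)} = X C \left(- \frac{3}{2}\right) = C X \left(- \frac{3}{2}\right) = - \frac{3 C X}{2}$)
$E = \sqrt{407} \approx 20.174$
$\sqrt{E + L{\left(22,R{\left(5 \right)} \right)}} = \sqrt{\sqrt{407} - \frac{3}{2} \cdot 22} = \sqrt{\sqrt{407} - 33} = \sqrt{-33 + \sqrt{407}}$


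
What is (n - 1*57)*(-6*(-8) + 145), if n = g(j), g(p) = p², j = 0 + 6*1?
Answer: -4053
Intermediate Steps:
j = 6 (j = 0 + 6 = 6)
n = 36 (n = 6² = 36)
(n - 1*57)*(-6*(-8) + 145) = (36 - 1*57)*(-6*(-8) + 145) = (36 - 57)*(48 + 145) = -21*193 = -4053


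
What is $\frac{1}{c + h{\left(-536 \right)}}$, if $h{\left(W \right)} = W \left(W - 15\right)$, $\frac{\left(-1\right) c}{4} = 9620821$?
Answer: $- \frac{1}{38187948} \approx -2.6186 \cdot 10^{-8}$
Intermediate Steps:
$c = -38483284$ ($c = \left(-4\right) 9620821 = -38483284$)
$h{\left(W \right)} = W \left(-15 + W\right)$
$\frac{1}{c + h{\left(-536 \right)}} = \frac{1}{-38483284 - 536 \left(-15 - 536\right)} = \frac{1}{-38483284 - -295336} = \frac{1}{-38483284 + 295336} = \frac{1}{-38187948} = - \frac{1}{38187948}$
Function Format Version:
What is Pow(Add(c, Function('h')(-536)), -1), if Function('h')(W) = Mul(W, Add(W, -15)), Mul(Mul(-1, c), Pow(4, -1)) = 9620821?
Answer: Rational(-1, 38187948) ≈ -2.6186e-8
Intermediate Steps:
c = -38483284 (c = Mul(-4, 9620821) = -38483284)
Function('h')(W) = Mul(W, Add(-15, W))
Pow(Add(c, Function('h')(-536)), -1) = Pow(Add(-38483284, Mul(-536, Add(-15, -536))), -1) = Pow(Add(-38483284, Mul(-536, -551)), -1) = Pow(Add(-38483284, 295336), -1) = Pow(-38187948, -1) = Rational(-1, 38187948)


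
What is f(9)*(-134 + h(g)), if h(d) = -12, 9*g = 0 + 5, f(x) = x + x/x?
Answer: -1460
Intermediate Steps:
f(x) = 1 + x (f(x) = x + 1 = 1 + x)
g = 5/9 (g = (0 + 5)/9 = (1/9)*5 = 5/9 ≈ 0.55556)
f(9)*(-134 + h(g)) = (1 + 9)*(-134 - 12) = 10*(-146) = -1460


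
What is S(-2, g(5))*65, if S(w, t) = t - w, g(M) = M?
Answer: 455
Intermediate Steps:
S(-2, g(5))*65 = (5 - 1*(-2))*65 = (5 + 2)*65 = 7*65 = 455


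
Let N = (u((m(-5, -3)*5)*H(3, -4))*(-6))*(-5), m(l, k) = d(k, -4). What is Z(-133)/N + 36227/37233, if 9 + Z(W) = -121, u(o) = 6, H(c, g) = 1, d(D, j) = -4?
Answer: 18673/74466 ≈ 0.25076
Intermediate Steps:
m(l, k) = -4
Z(W) = -130 (Z(W) = -9 - 121 = -130)
N = 180 (N = (6*(-6))*(-5) = -36*(-5) = 180)
Z(-133)/N + 36227/37233 = -130/180 + 36227/37233 = -130*1/180 + 36227*(1/37233) = -13/18 + 36227/37233 = 18673/74466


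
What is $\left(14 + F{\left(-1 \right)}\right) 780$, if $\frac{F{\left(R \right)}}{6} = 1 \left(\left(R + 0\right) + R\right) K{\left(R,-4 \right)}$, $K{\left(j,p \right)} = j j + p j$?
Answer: $-35880$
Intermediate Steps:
$K{\left(j,p \right)} = j^{2} + j p$
$F{\left(R \right)} = 12 R^{2} \left(-4 + R\right)$ ($F{\left(R \right)} = 6 \cdot 1 \left(\left(R + 0\right) + R\right) R \left(R - 4\right) = 6 \cdot 1 \left(R + R\right) R \left(-4 + R\right) = 6 \cdot 1 \cdot 2 R R \left(-4 + R\right) = 6 \cdot 2 R R \left(-4 + R\right) = 6 \cdot 2 R^{2} \left(-4 + R\right) = 12 R^{2} \left(-4 + R\right)$)
$\left(14 + F{\left(-1 \right)}\right) 780 = \left(14 + 12 \left(-1\right)^{2} \left(-4 - 1\right)\right) 780 = \left(14 + 12 \cdot 1 \left(-5\right)\right) 780 = \left(14 - 60\right) 780 = \left(-46\right) 780 = -35880$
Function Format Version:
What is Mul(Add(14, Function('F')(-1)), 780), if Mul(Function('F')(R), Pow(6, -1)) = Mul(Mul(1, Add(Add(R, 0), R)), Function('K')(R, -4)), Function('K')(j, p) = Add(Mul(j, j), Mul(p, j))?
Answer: -35880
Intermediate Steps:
Function('K')(j, p) = Add(Pow(j, 2), Mul(j, p))
Function('F')(R) = Mul(12, Pow(R, 2), Add(-4, R)) (Function('F')(R) = Mul(6, Mul(Mul(1, Add(Add(R, 0), R)), Mul(R, Add(R, -4)))) = Mul(6, Mul(Mul(1, Add(R, R)), Mul(R, Add(-4, R)))) = Mul(6, Mul(Mul(1, Mul(2, R)), Mul(R, Add(-4, R)))) = Mul(6, Mul(Mul(2, R), Mul(R, Add(-4, R)))) = Mul(6, Mul(2, Pow(R, 2), Add(-4, R))) = Mul(12, Pow(R, 2), Add(-4, R)))
Mul(Add(14, Function('F')(-1)), 780) = Mul(Add(14, Mul(12, Pow(-1, 2), Add(-4, -1))), 780) = Mul(Add(14, Mul(12, 1, -5)), 780) = Mul(Add(14, -60), 780) = Mul(-46, 780) = -35880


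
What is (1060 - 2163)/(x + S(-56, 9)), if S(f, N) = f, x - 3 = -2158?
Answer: 1103/2211 ≈ 0.49887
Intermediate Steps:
x = -2155 (x = 3 - 2158 = -2155)
(1060 - 2163)/(x + S(-56, 9)) = (1060 - 2163)/(-2155 - 56) = -1103/(-2211) = -1103*(-1/2211) = 1103/2211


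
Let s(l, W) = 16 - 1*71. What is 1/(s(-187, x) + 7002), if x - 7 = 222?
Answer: 1/6947 ≈ 0.00014395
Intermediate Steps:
x = 229 (x = 7 + 222 = 229)
s(l, W) = -55 (s(l, W) = 16 - 71 = -55)
1/(s(-187, x) + 7002) = 1/(-55 + 7002) = 1/6947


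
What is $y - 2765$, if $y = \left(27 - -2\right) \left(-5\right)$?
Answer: $-2910$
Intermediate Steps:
$y = -145$ ($y = \left(27 + \left(-3 + 5\right)\right) \left(-5\right) = \left(27 + 2\right) \left(-5\right) = 29 \left(-5\right) = -145$)
$y - 2765 = -145 - 2765 = -2910$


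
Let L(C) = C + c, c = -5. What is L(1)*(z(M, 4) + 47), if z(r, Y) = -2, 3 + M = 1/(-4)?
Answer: -180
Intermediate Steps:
M = -13/4 (M = -3 + 1/(-4) = -3 - 1/4 = -13/4 ≈ -3.2500)
L(C) = -5 + C (L(C) = C - 5 = -5 + C)
L(1)*(z(M, 4) + 47) = (-5 + 1)*(-2 + 47) = -4*45 = -180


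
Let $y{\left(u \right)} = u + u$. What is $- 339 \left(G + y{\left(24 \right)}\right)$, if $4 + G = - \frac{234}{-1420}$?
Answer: $- \frac{10630023}{710} \approx -14972.0$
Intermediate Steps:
$G = - \frac{2723}{710}$ ($G = -4 - \frac{234}{-1420} = -4 - - \frac{117}{710} = -4 + \frac{117}{710} = - \frac{2723}{710} \approx -3.8352$)
$y{\left(u \right)} = 2 u$
$- 339 \left(G + y{\left(24 \right)}\right) = - 339 \left(- \frac{2723}{710} + 2 \cdot 24\right) = - 339 \left(- \frac{2723}{710} + 48\right) = \left(-339\right) \frac{31357}{710} = - \frac{10630023}{710}$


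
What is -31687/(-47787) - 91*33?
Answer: -143472674/47787 ≈ -3002.3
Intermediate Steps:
-31687/(-47787) - 91*33 = -31687*(-1/47787) - 1*3003 = 31687/47787 - 3003 = -143472674/47787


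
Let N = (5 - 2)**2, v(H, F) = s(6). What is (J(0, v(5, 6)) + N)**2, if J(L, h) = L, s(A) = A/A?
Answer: 81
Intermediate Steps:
s(A) = 1
v(H, F) = 1
N = 9 (N = 3**2 = 9)
(J(0, v(5, 6)) + N)**2 = (0 + 9)**2 = 9**2 = 81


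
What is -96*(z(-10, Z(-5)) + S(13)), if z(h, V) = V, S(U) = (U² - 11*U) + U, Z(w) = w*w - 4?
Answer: -5760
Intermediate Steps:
Z(w) = -4 + w² (Z(w) = w² - 4 = -4 + w²)
S(U) = U² - 10*U
-96*(z(-10, Z(-5)) + S(13)) = -96*((-4 + (-5)²) + 13*(-10 + 13)) = -96*((-4 + 25) + 13*3) = -96*(21 + 39) = -96*60 = -5760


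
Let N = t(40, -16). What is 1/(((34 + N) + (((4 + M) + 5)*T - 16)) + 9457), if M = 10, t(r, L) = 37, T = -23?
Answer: 1/9075 ≈ 0.00011019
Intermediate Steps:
N = 37
1/(((34 + N) + (((4 + M) + 5)*T - 16)) + 9457) = 1/(((34 + 37) + (((4 + 10) + 5)*(-23) - 16)) + 9457) = 1/((71 + ((14 + 5)*(-23) - 16)) + 9457) = 1/((71 + (19*(-23) - 16)) + 9457) = 1/((71 + (-437 - 16)) + 9457) = 1/((71 - 453) + 9457) = 1/(-382 + 9457) = 1/9075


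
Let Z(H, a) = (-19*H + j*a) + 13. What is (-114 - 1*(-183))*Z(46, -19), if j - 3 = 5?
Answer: -69897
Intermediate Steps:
j = 8 (j = 3 + 5 = 8)
Z(H, a) = 13 - 19*H + 8*a (Z(H, a) = (-19*H + 8*a) + 13 = 13 - 19*H + 8*a)
(-114 - 1*(-183))*Z(46, -19) = (-114 - 1*(-183))*(13 - 19*46 + 8*(-19)) = (-114 + 183)*(13 - 874 - 152) = 69*(-1013) = -69897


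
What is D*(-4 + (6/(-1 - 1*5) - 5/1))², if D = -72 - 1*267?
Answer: -33900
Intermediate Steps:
D = -339 (D = -72 - 267 = -339)
D*(-4 + (6/(-1 - 1*5) - 5/1))² = -339*(-4 + (6/(-1 - 1*5) - 5/1))² = -339*(-4 + (6/(-1 - 5) - 5*1))² = -339*(-4 + (6/(-6) - 5))² = -339*(-4 + (6*(-⅙) - 5))² = -339*(-4 + (-1 - 5))² = -339*(-4 - 6)² = -339*(-10)² = -339*100 = -33900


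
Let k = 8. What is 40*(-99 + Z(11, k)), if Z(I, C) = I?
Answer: -3520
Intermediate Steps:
40*(-99 + Z(11, k)) = 40*(-99 + 11) = 40*(-88) = -3520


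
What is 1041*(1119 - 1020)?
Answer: 103059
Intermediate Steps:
1041*(1119 - 1020) = 1041*99 = 103059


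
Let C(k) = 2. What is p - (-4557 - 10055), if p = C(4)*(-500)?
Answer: 13612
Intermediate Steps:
p = -1000 (p = 2*(-500) = -1000)
p - (-4557 - 10055) = -1000 - (-4557 - 10055) = -1000 - 1*(-14612) = -1000 + 14612 = 13612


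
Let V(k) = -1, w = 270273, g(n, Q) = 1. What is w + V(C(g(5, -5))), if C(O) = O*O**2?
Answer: 270272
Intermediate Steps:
C(O) = O**3
w + V(C(g(5, -5))) = 270273 - 1 = 270272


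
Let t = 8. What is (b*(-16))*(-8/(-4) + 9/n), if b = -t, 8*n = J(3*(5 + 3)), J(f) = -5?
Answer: -7936/5 ≈ -1587.2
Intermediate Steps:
n = -5/8 (n = (1/8)*(-5) = -5/8 ≈ -0.62500)
b = -8 (b = -1*8 = -8)
(b*(-16))*(-8/(-4) + 9/n) = (-8*(-16))*(-8/(-4) + 9/(-5/8)) = 128*(-8*(-1/4) + 9*(-8/5)) = 128*(2 - 72/5) = 128*(-62/5) = -7936/5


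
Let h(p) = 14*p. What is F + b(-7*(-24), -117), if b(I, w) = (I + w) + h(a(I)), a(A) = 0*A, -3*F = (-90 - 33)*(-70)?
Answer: -2819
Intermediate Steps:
F = -2870 (F = -(-90 - 33)*(-70)/3 = -(-41)*(-70) = -1/3*8610 = -2870)
a(A) = 0
b(I, w) = I + w (b(I, w) = (I + w) + 14*0 = (I + w) + 0 = I + w)
F + b(-7*(-24), -117) = -2870 + (-7*(-24) - 117) = -2870 + (168 - 117) = -2870 + 51 = -2819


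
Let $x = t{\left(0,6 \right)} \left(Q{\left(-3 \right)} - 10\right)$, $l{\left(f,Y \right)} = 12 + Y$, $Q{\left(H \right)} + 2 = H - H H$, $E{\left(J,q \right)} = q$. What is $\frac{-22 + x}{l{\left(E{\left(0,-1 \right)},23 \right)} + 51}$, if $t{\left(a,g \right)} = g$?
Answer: $- \frac{83}{43} \approx -1.9302$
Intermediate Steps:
$Q{\left(H \right)} = -2 + H - H^{2}$ ($Q{\left(H \right)} = -2 + \left(H - H H\right) = -2 - \left(H^{2} - H\right) = -2 + H - H^{2}$)
$x = -144$ ($x = 6 \left(\left(-2 - 3 - \left(-3\right)^{2}\right) - 10\right) = 6 \left(\left(-2 - 3 - 9\right) - 10\right) = 6 \left(-14 - 10\right) = 6 \left(-24\right) = -144$)
$\frac{-22 + x}{l{\left(E{\left(0,-1 \right)},23 \right)} + 51} = \frac{-22 - 144}{\left(12 + 23\right) + 51} = - \frac{166}{35 + 51} = - \frac{166}{86} = \left(-166\right) \frac{1}{86} = - \frac{83}{43}$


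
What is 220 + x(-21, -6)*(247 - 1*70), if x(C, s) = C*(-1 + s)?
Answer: 26239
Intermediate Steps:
220 + x(-21, -6)*(247 - 1*70) = 220 + (-21*(-1 - 6))*(247 - 1*70) = 220 + (-21*(-7))*(247 - 70) = 220 + 147*177 = 220 + 26019 = 26239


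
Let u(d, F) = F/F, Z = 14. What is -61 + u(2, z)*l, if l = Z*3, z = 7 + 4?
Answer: -19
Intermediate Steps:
z = 11
u(d, F) = 1
l = 42 (l = 14*3 = 42)
-61 + u(2, z)*l = -61 + 1*42 = -61 + 42 = -19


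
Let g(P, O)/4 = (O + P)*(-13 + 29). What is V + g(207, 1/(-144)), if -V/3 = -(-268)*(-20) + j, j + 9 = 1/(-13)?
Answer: 3434510/117 ≈ 29355.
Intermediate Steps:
g(P, O) = 64*O + 64*P (g(P, O) = 4*((O + P)*(-13 + 29)) = 4*((O + P)*16) = 4*(16*O + 16*P) = 64*O + 64*P)
j = -118/13 (j = -9 + 1/(-13) = -9 - 1/13 = -118/13 ≈ -9.0769)
V = 209394/13 (V = -3*(-(-268)*(-20) - 118/13) = -3*(-67*80 - 118/13) = -3*(-5360 - 118/13) = -3*(-69798/13) = 209394/13 ≈ 16107.)
V + g(207, 1/(-144)) = 209394/13 + (64/(-144) + 64*207) = 209394/13 + (64*(-1/144) + 13248) = 209394/13 + (-4/9 + 13248) = 209394/13 + 119228/9 = 3434510/117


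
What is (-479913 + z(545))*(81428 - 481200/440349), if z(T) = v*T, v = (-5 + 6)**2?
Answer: -5729447429342432/146783 ≈ -3.9033e+10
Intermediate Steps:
v = 1 (v = 1**2 = 1)
z(T) = T (z(T) = 1*T = T)
(-479913 + z(545))*(81428 - 481200/440349) = (-479913 + 545)*(81428 - 481200/440349) = -479368*(81428 - 481200*1/440349) = -479368*(81428 - 160400/146783) = -479368*11952085724/146783 = -5729447429342432/146783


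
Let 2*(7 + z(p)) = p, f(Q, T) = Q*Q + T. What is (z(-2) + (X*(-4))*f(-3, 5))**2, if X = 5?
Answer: 82944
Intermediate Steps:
f(Q, T) = T + Q**2 (f(Q, T) = Q**2 + T = T + Q**2)
z(p) = -7 + p/2
(z(-2) + (X*(-4))*f(-3, 5))**2 = ((-7 + (1/2)*(-2)) + (5*(-4))*(5 + (-3)**2))**2 = ((-7 - 1) - 20*(5 + 9))**2 = (-8 - 20*14)**2 = (-8 - 280)**2 = (-288)**2 = 82944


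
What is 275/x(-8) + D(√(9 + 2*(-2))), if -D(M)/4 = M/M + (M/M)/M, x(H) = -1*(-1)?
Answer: 271 - 4*√5/5 ≈ 269.21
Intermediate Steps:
x(H) = 1
D(M) = -4 - 4/M (D(M) = -4*(M/M + (M/M)/M) = -4*(1 + 1/M) = -4 - 4/M)
275/x(-8) + D(√(9 + 2*(-2))) = 275/1 + (-4 - 4/√(9 + 2*(-2))) = 275*1 + (-4 - 4/√(9 - 4)) = 275 + (-4 - 4*√5/5) = 271 - 4*√5/5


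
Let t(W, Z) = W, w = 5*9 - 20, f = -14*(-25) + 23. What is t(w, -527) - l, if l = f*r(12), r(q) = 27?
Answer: -10046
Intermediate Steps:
f = 373 (f = 350 + 23 = 373)
w = 25 (w = 45 - 20 = 25)
l = 10071 (l = 373*27 = 10071)
t(w, -527) - l = 25 - 1*10071 = 25 - 10071 = -10046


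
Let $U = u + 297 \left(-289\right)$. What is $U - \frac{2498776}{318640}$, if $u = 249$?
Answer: $- \frac{487017581}{5690} \approx -85592.0$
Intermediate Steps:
$U = -85584$ ($U = 249 + 297 \left(-289\right) = 249 - 85833 = -85584$)
$U - \frac{2498776}{318640} = -85584 - \frac{2498776}{318640} = -85584 - 2498776 \cdot \frac{1}{318640} = -85584 - \frac{44621}{5690} = - \frac{487017581}{5690}$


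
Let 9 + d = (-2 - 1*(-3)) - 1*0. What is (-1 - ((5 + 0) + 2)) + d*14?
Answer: -120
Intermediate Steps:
d = -8 (d = -9 + ((-2 - 1*(-3)) - 1*0) = -9 + ((-2 + 3) + 0) = -9 + (1 + 0) = -9 + 1 = -8)
(-1 - ((5 + 0) + 2)) + d*14 = (-1 - ((5 + 0) + 2)) - 8*14 = (-1 - (5 + 2)) - 112 = (-1 - 1*7) - 112 = (-1 - 7) - 112 = -8 - 112 = -120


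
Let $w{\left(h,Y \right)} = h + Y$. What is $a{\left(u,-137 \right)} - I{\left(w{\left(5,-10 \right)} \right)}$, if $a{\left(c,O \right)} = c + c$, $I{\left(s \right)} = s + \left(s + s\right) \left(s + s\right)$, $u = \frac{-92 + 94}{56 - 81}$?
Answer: $- \frac{2379}{25} \approx -95.16$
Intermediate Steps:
$w{\left(h,Y \right)} = Y + h$
$u = - \frac{2}{25}$ ($u = \frac{2}{-25} = 2 \left(- \frac{1}{25}\right) = - \frac{2}{25} \approx -0.08$)
$I{\left(s \right)} = s + 4 s^{2}$ ($I{\left(s \right)} = s + 2 s 2 s = s + 4 s^{2}$)
$a{\left(c,O \right)} = 2 c$
$a{\left(u,-137 \right)} - I{\left(w{\left(5,-10 \right)} \right)} = 2 \left(- \frac{2}{25}\right) - \left(-10 + 5\right) \left(1 + 4 \left(-10 + 5\right)\right) = - \frac{4}{25} - - 5 \left(1 + 4 \left(-5\right)\right) = - \frac{4}{25} - - 5 \left(1 - 20\right) = - \frac{4}{25} - \left(-5\right) \left(-19\right) = - \frac{4}{25} - 95 = - \frac{2379}{25}$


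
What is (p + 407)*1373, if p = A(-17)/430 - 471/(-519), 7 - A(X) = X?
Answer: 20834171108/37195 ≈ 5.6013e+5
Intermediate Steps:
A(X) = 7 - X
p = 35831/37195 (p = (7 - 1*(-17))/430 - 471/(-519) = (7 + 17)*(1/430) - 471*(-1/519) = 24*(1/430) + 157/173 = 12/215 + 157/173 = 35831/37195 ≈ 0.96333)
(p + 407)*1373 = (35831/37195 + 407)*1373 = (15174196/37195)*1373 = 20834171108/37195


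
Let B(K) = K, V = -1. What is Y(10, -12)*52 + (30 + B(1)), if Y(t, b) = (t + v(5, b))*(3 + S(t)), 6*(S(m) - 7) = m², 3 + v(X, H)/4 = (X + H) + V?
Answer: -141347/3 ≈ -47116.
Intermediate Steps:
v(X, H) = -16 + 4*H + 4*X (v(X, H) = -12 + 4*((X + H) - 1) = -12 + 4*((H + X) - 1) = -12 + 4*(-1 + H + X) = -12 + (-4 + 4*H + 4*X) = -16 + 4*H + 4*X)
S(m) = 7 + m²/6
Y(t, b) = (10 + t²/6)*(4 + t + 4*b) (Y(t, b) = (t + (-16 + 4*b + 4*5))*(3 + (7 + t²/6)) = (t + (-16 + 4*b + 20))*(10 + t²/6) = (t + (4 + 4*b))*(10 + t²/6) = (4 + t + 4*b)*(10 + t²/6) = (10 + t²/6)*(4 + t + 4*b))
Y(10, -12)*52 + (30 + B(1)) = (40 + 10*10 + 40*(-12) + (⅙)*10³ + (⅔)*10² + (⅔)*(-12)*10²)*52 + (30 + 1) = (40 + 100 - 480 + (⅙)*1000 + (⅔)*100 + (⅔)*(-12)*100)*52 + 31 = (40 + 100 - 480 + 500/3 + 200/3 - 800)*52 + 31 = -2720/3*52 + 31 = -141440/3 + 31 = -141347/3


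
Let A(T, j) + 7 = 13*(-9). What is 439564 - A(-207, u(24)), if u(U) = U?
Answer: 439688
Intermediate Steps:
A(T, j) = -124 (A(T, j) = -7 + 13*(-9) = -7 - 117 = -124)
439564 - A(-207, u(24)) = 439564 - 1*(-124) = 439564 + 124 = 439688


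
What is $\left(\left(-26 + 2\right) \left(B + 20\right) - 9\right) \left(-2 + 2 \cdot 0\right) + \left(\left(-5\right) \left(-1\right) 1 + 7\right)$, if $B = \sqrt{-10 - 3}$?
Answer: $990 + 48 i \sqrt{13} \approx 990.0 + 173.07 i$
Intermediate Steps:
$B = i \sqrt{13}$ ($B = \sqrt{-13} = i \sqrt{13} \approx 3.6056 i$)
$\left(\left(-26 + 2\right) \left(B + 20\right) - 9\right) \left(-2 + 2 \cdot 0\right) + \left(\left(-5\right) \left(-1\right) 1 + 7\right) = \left(\left(-26 + 2\right) \left(i \sqrt{13} + 20\right) - 9\right) \left(-2 + 2 \cdot 0\right) + \left(\left(-5\right) \left(-1\right) 1 + 7\right) = \left(- 24 \left(20 + i \sqrt{13}\right) - 9\right) \left(-2 + 0\right) + \left(5 \cdot 1 + 7\right) = \left(\left(-480 - 24 i \sqrt{13}\right) - 9\right) \left(-2\right) + \left(5 + 7\right) = \left(-489 - 24 i \sqrt{13}\right) \left(-2\right) + 12 = \left(978 + 48 i \sqrt{13}\right) + 12 = 990 + 48 i \sqrt{13}$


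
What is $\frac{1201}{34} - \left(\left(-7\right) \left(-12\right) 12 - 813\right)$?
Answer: $- \frac{5429}{34} \approx -159.68$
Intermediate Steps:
$\frac{1201}{34} - \left(\left(-7\right) \left(-12\right) 12 - 813\right) = 1201 \cdot \frac{1}{34} - \left(84 \cdot 12 - 813\right) = \frac{1201}{34} - \left(1008 - 813\right) = \frac{1201}{34} - 195 = - \frac{5429}{34}$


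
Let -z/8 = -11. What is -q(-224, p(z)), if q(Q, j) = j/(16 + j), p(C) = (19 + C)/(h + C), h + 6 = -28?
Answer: -107/971 ≈ -0.11020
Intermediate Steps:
h = -34 (h = -6 - 28 = -34)
z = 88 (z = -8*(-11) = 88)
p(C) = (19 + C)/(-34 + C)
-q(-224, p(z)) = -(19 + 88)/(-34 + 88)/(16 + (19 + 88)/(-34 + 88)) = -107/54/(16 + 107/54) = -(1/54)*107/(16 + (1/54)*107) = -107/(54*(16 + 107/54)) = -107/(54*971/54) = -107*54/(54*971) = -1*107/971 = -107/971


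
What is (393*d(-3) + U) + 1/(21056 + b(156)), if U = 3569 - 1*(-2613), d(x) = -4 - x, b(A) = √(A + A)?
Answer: 320822637149/55419353 - √78/221677412 ≈ 5789.0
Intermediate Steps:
b(A) = √2*√A (b(A) = √(2*A) = √2*√A)
U = 6182 (U = 3569 + 2613 = 6182)
(393*d(-3) + U) + 1/(21056 + b(156)) = (393*(-4 - 1*(-3)) + 6182) + 1/(21056 + √2*√156) = (393*(-4 + 3) + 6182) + 1/(21056 + √2*(2*√39)) = (393*(-1) + 6182) + 1/(21056 + 2*√78) = (-393 + 6182) + 1/(21056 + 2*√78) = 5789 + 1/(21056 + 2*√78)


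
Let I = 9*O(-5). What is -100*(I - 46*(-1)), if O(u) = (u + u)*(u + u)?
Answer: -94600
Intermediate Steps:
O(u) = 4*u² (O(u) = (2*u)*(2*u) = 4*u²)
I = 900 (I = 9*(4*(-5)²) = 9*(4*25) = 9*100 = 900)
-100*(I - 46*(-1)) = -100*(900 - 46*(-1)) = -100*(900 + 46) = -100*946 = -94600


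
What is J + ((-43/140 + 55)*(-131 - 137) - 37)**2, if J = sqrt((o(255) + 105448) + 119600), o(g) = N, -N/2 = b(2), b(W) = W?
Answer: 264518890596/1225 + 2*sqrt(56261) ≈ 2.1593e+8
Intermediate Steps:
N = -4 (N = -2*2 = -4)
o(g) = -4
J = 2*sqrt(56261) (J = sqrt((-4 + 105448) + 119600) = sqrt(105444 + 119600) = sqrt(225044) = 2*sqrt(56261) ≈ 474.39)
J + ((-43/140 + 55)*(-131 - 137) - 37)**2 = 2*sqrt(56261) + ((-43/140 + 55)*(-131 - 137) - 37)**2 = 2*sqrt(56261) + ((-43*1/140 + 55)*(-268) - 37)**2 = 2*sqrt(56261) + ((-43/140 + 55)*(-268) - 37)**2 = 2*sqrt(56261) + ((7657/140)*(-268) - 37)**2 = 2*sqrt(56261) + (-513019/35 - 37)**2 = 2*sqrt(56261) + (-514314/35)**2 = 2*sqrt(56261) + 264518890596/1225 = 264518890596/1225 + 2*sqrt(56261)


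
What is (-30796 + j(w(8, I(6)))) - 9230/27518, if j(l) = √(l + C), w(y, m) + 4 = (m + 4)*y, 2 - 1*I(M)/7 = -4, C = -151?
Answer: -423726779/13759 + √213 ≈ -30782.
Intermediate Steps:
I(M) = 42 (I(M) = 14 - 7*(-4) = 14 + 28 = 42)
w(y, m) = -4 + y*(4 + m) (w(y, m) = -4 + (m + 4)*y = -4 + (4 + m)*y = -4 + y*(4 + m))
j(l) = √(-151 + l) (j(l) = √(l - 151) = √(-151 + l))
(-30796 + j(w(8, I(6)))) - 9230/27518 = (-30796 + √(-151 + (-4 + 4*8 + 42*8))) - 9230/27518 = (-30796 + √(-151 + (-4 + 32 + 336))) - 9230*1/27518 = (-30796 + √(-151 + 364)) - 4615/13759 = (-30796 + √213) - 4615/13759 = -423726779/13759 + √213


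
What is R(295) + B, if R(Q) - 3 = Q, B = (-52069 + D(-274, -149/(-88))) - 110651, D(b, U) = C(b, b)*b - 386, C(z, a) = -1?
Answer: -162534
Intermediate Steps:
D(b, U) = -386 - b (D(b, U) = -b - 386 = -386 - b)
B = -162832 (B = (-52069 + (-386 - 1*(-274))) - 110651 = (-52069 + (-386 + 274)) - 110651 = (-52069 - 112) - 110651 = -52181 - 110651 = -162832)
R(Q) = 3 + Q
R(295) + B = (3 + 295) - 162832 = 298 - 162832 = -162534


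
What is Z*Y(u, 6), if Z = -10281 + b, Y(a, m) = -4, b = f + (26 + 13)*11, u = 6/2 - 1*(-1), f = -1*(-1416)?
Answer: 33744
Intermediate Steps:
f = 1416
u = 4 (u = 6*(½) + 1 = 3 + 1 = 4)
b = 1845 (b = 1416 + (26 + 13)*11 = 1416 + 39*11 = 1416 + 429 = 1845)
Z = -8436 (Z = -10281 + 1845 = -8436)
Z*Y(u, 6) = -8436*(-4) = 33744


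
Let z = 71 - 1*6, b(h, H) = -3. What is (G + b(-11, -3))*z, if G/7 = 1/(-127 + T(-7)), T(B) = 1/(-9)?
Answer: -17475/88 ≈ -198.58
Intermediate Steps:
T(B) = -⅑
z = 65 (z = 71 - 6 = 65)
G = -63/1144 (G = 7/(-127 - ⅑) = 7/(-1144/9) = 7*(-9/1144) = -63/1144 ≈ -0.055070)
(G + b(-11, -3))*z = (-63/1144 - 3)*65 = -3495/1144*65 = -17475/88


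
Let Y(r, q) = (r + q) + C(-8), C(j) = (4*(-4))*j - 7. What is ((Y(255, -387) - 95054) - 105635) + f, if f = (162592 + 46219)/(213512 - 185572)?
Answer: -5607349189/27940 ≈ -2.0069e+5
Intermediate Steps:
C(j) = -7 - 16*j (C(j) = -16*j - 7 = -7 - 16*j)
Y(r, q) = 121 + q + r (Y(r, q) = (r + q) + (-7 - 16*(-8)) = (q + r) + (-7 + 128) = (q + r) + 121 = 121 + q + r)
f = 208811/27940 ≈ 7.4735
((Y(255, -387) - 95054) - 105635) + f = (((121 - 387 + 255) - 95054) - 105635) + 208811/27940 = ((-11 - 95054) - 105635) + 208811/27940 = (-95065 - 105635) + 208811/27940 = -200700 + 208811/27940 = -5607349189/27940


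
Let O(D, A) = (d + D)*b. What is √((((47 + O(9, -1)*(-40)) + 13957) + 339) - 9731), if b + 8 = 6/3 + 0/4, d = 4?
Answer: 2*√1933 ≈ 87.932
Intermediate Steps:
b = -6 (b = -8 + (6/3 + 0/4) = -8 + (6*(⅓) + 0*(¼)) = -8 + (2 + 0) = -8 + 2 = -6)
O(D, A) = -24 - 6*D (O(D, A) = (4 + D)*(-6) = -24 - 6*D)
√((((47 + O(9, -1)*(-40)) + 13957) + 339) - 9731) = √((((47 + (-24 - 6*9)*(-40)) + 13957) + 339) - 9731) = √((((47 + (-24 - 54)*(-40)) + 13957) + 339) - 9731) = √((((47 - 78*(-40)) + 13957) + 339) - 9731) = √((((47 + 3120) + 13957) + 339) - 9731) = √(((3167 + 13957) + 339) - 9731) = √((17124 + 339) - 9731) = √(17463 - 9731) = √7732 = 2*√1933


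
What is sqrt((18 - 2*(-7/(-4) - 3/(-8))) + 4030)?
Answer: 5*sqrt(647)/2 ≈ 63.591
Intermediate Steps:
sqrt((18 - 2*(-7/(-4) - 3/(-8))) + 4030) = sqrt((18 - 2*(-7*(-1/4) - 3*(-1/8))) + 4030) = sqrt((18 - 2*(7/4 + 3/8)) + 4030) = sqrt((18 - 2*17/8) + 4030) = sqrt((18 - 17/4) + 4030) = sqrt(55/4 + 4030) = sqrt(16175/4) = 5*sqrt(647)/2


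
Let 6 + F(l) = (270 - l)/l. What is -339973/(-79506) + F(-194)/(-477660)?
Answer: 656335021931/153489712005 ≈ 4.2761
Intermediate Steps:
F(l) = -6 + (270 - l)/l
-339973/(-79506) + F(-194)/(-477660) = -339973/(-79506) + (-7 + 270/(-194))/(-477660) = -339973*(-1/79506) + (-7 + 270*(-1/194))*(-1/477660) = 339973/79506 + (-7 - 135/97)*(-1/477660) = 339973/79506 - 814/97*(-1/477660) = 339973/79506 + 407/23166510 = 656335021931/153489712005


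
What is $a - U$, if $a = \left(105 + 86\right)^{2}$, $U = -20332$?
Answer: $56813$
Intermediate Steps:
$a = 36481$ ($a = 191^{2} = 36481$)
$a - U = 36481 - -20332 = 36481 + 20332 = 56813$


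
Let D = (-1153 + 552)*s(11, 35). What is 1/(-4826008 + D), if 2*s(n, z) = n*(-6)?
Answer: -1/4806175 ≈ -2.0807e-7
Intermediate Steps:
s(n, z) = -3*n (s(n, z) = (n*(-6))/2 = (-6*n)/2 = -3*n)
D = 19833 (D = (-1153 + 552)*(-3*11) = -601*(-33) = 19833)
1/(-4826008 + D) = 1/(-4826008 + 19833) = 1/(-4806175) = -1/4806175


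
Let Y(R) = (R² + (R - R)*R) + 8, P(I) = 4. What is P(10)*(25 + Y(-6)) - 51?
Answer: 225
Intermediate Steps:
Y(R) = 8 + R² (Y(R) = (R² + 0*R) + 8 = (R² + 0) + 8 = R² + 8 = 8 + R²)
P(10)*(25 + Y(-6)) - 51 = 4*(25 + (8 + (-6)²)) - 51 = 4*(25 + (8 + 36)) - 51 = 4*(25 + 44) - 51 = 4*69 - 51 = 276 - 51 = 225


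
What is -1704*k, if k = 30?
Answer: -51120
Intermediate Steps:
-1704*k = -1704*30 = -51120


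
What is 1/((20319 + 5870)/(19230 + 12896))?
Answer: 32126/26189 ≈ 1.2267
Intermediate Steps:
1/((20319 + 5870)/(19230 + 12896)) = 1/(26189/32126) = 32126/26189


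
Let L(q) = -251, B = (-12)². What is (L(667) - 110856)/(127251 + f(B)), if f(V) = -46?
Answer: -111107/127205 ≈ -0.87345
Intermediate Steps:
B = 144
(L(667) - 110856)/(127251 + f(B)) = (-251 - 110856)/(127251 - 46) = -111107/127205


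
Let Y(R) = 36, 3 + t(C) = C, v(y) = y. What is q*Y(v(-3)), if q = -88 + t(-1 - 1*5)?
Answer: -3492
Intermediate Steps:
t(C) = -3 + C
q = -97 (q = -88 + (-3 + (-1 - 1*5)) = -88 + (-3 + (-1 - 5)) = -88 + (-3 - 6) = -88 - 9 = -97)
q*Y(v(-3)) = -97*36 = -3492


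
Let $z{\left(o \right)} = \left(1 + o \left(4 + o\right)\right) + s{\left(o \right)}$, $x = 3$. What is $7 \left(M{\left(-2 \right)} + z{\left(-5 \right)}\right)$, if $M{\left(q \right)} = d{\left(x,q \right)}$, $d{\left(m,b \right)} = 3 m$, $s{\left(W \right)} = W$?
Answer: $70$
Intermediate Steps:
$z{\left(o \right)} = 1 + o + o \left(4 + o\right)$ ($z{\left(o \right)} = \left(1 + o \left(4 + o\right)\right) + o = 1 + o + o \left(4 + o\right)$)
$M{\left(q \right)} = 9$ ($M{\left(q \right)} = 3 \cdot 3 = 9$)
$7 \left(M{\left(-2 \right)} + z{\left(-5 \right)}\right) = 7 \left(9 + \left(1 + \left(-5\right)^{2} + 5 \left(-5\right)\right)\right) = 7 \left(9 + \left(1 + 25 - 25\right)\right) = 7 \left(9 + 1\right) = 7 \cdot 10 = 70$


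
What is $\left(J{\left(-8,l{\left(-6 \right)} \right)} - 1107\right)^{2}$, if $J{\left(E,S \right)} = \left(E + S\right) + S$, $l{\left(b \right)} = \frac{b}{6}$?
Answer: $1247689$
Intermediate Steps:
$l{\left(b \right)} = \frac{b}{6}$ ($l{\left(b \right)} = b \frac{1}{6} = \frac{b}{6}$)
$J{\left(E,S \right)} = E + 2 S$
$\left(J{\left(-8,l{\left(-6 \right)} \right)} - 1107\right)^{2} = \left(\left(-8 + 2 \cdot \frac{1}{6} \left(-6\right)\right) - 1107\right)^{2} = \left(\left(-8 + 2 \left(-1\right)\right) - 1107\right)^{2} = \left(\left(-8 - 2\right) - 1107\right)^{2} = \left(-10 - 1107\right)^{2} = \left(-1117\right)^{2} = 1247689$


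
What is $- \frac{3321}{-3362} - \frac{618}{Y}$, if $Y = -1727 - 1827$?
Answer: $\frac{169275}{145714} \approx 1.1617$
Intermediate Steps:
$Y = -3554$
$- \frac{3321}{-3362} - \frac{618}{Y} = - \frac{3321}{-3362} - \frac{618}{-3554} = \left(-3321\right) \left(- \frac{1}{3362}\right) - - \frac{309}{1777} = \frac{81}{82} + \frac{309}{1777} = \frac{169275}{145714}$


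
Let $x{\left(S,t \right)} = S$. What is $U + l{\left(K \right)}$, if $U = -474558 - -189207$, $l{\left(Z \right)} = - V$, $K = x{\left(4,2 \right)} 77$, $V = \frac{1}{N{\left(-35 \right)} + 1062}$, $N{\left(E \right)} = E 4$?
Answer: $- \frac{263093623}{922} \approx -2.8535 \cdot 10^{5}$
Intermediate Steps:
$N{\left(E \right)} = 4 E$
$V = \frac{1}{922}$ ($V = \frac{1}{4 \left(-35\right) + 1062} = \frac{1}{-140 + 1062} = \frac{1}{922} \approx 0.0010846$)
$K = 308$ ($K = 4 \cdot 77 = 308$)
$l{\left(Z \right)} = - \frac{1}{922}$ ($l{\left(Z \right)} = \left(-1\right) \frac{1}{922} = - \frac{1}{922}$)
$U = -285351$ ($U = -474558 + 189207 = -285351$)
$U + l{\left(K \right)} = -285351 - \frac{1}{922} = - \frac{263093623}{922}$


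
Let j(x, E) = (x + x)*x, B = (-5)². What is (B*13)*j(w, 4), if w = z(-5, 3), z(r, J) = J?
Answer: 5850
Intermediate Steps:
w = 3
B = 25
j(x, E) = 2*x² (j(x, E) = (2*x)*x = 2*x²)
(B*13)*j(w, 4) = (25*13)*(2*3²) = 325*(2*9) = 325*18 = 5850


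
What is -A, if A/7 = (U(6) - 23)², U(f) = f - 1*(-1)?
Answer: -1792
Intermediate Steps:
U(f) = 1 + f (U(f) = f + 1 = 1 + f)
A = 1792 (A = 7*((1 + 6) - 23)² = 7*(7 - 23)² = 7*(-16)² = 7*256 = 1792)
-A = -1*1792 = -1792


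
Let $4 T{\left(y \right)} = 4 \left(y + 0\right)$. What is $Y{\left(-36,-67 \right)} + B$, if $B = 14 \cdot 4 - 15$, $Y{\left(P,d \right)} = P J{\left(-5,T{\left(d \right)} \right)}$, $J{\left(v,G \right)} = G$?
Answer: $2453$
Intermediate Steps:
$T{\left(y \right)} = y$ ($T{\left(y \right)} = \frac{4 \left(y + 0\right)}{4} = \frac{4 y}{4} = y$)
$Y{\left(P,d \right)} = P d$
$B = 41$ ($B = 56 - 15 = 41$)
$Y{\left(-36,-67 \right)} + B = \left(-36\right) \left(-67\right) + 41 = 2412 + 41 = 2453$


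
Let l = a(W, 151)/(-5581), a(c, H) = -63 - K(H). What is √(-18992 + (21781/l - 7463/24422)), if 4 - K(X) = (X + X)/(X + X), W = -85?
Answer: 5*√11839535276233962/402963 ≈ 1350.1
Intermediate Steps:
K(X) = 3 (K(X) = 4 - (X + X)/(X + X) = 4 - 2*X/(2*X) = 4 - 2*X*1/(2*X) = 4 - 1*1 = 4 - 1 = 3)
a(c, H) = -66 (a(c, H) = -63 - 1*3 = -63 - 3 = -66)
l = 66/5581 (l = -66/(-5581) = -66*(-1/5581) = 66/5581 ≈ 0.011826)
√(-18992 + (21781/l - 7463/24422)) = √(-18992 + (21781/(66/5581) - 7463/24422)) = √(-18992 + (21781*(5581/66) - 7463*1/24422)) = √(-18992 + (121559761/66 - 7463/24422)) = √(-18992 + 742182997646/402963) = √(734529924350/402963) = 5*√11839535276233962/402963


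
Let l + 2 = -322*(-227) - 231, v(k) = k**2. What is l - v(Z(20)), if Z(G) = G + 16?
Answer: 71565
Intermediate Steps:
Z(G) = 16 + G
l = 72861 (l = -2 + (-322*(-227) - 231) = -2 + (73094 - 231) = -2 + 72863 = 72861)
l - v(Z(20)) = 72861 - (16 + 20)**2 = 72861 - 1*36**2 = 72861 - 1*1296 = 72861 - 1296 = 71565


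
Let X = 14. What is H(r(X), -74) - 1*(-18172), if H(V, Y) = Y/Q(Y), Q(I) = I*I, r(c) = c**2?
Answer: 1344727/74 ≈ 18172.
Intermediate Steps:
Q(I) = I**2
H(V, Y) = 1/Y (H(V, Y) = Y/(Y**2) = Y/Y**2 = 1/Y)
H(r(X), -74) - 1*(-18172) = 1/(-74) - 1*(-18172) = -1/74 + 18172 = 1344727/74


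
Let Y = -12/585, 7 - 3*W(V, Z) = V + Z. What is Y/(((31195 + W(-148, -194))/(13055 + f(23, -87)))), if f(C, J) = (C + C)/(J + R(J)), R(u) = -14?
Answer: -2637018/308338355 ≈ -0.0085524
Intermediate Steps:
W(V, Z) = 7/3 - V/3 - Z/3 (W(V, Z) = 7/3 - (V + Z)/3 = 7/3 + (-V/3 - Z/3) = 7/3 - V/3 - Z/3)
f(C, J) = 2*C/(-14 + J) (f(C, J) = (C + C)/(J - 14) = (2*C)/(-14 + J) = 2*C/(-14 + J))
Y = -4/195 (Y = (1/585)*(-12) = -4/195 ≈ -0.020513)
Y/(((31195 + W(-148, -194))/(13055 + f(23, -87)))) = -4*(13055 + 2*23/(-14 - 87))/(31195 + (7/3 - ⅓*(-148) - ⅓*(-194)))/195 = -4*(13055 + 2*23/(-101))/(31195 + (7/3 + 148/3 + 194/3))/195 = -4*(13055 + 2*23*(-1/101))/(31195 + 349/3)/195 = -4/(195*(93934/(3*(13055 - 46/101)))) = -4/(195*(93934/(3*(1318509/101)))) = -4/(195*((93934/3)*(101/1318509))) = -4/(195*9487334/3955527) = -4/195*3955527/9487334 = -2637018/308338355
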